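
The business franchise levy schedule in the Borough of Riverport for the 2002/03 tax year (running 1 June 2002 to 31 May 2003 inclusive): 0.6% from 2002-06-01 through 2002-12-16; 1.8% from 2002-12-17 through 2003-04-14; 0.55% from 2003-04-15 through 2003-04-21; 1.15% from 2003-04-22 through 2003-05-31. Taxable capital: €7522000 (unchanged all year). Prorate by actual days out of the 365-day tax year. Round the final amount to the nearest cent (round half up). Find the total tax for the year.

2002-06-01 to 2002-12-16: 199 days at 0.6% → €7522000 × 0.6% × 199/365 = €24606.2137
2002-12-17 to 2003-04-14: 119 days at 1.8% → €7522000 × 1.8% × 119/365 = €44142.8055
2003-04-15 to 2003-04-21: 7 days at 0.55% → €7522000 × 0.55% × 7/365 = €793.4164
2003-04-22 to 2003-05-31: 40 days at 1.15% → €7522000 × 1.15% × 40/365 = €9479.7808
Total = €79022.2164

€79022.22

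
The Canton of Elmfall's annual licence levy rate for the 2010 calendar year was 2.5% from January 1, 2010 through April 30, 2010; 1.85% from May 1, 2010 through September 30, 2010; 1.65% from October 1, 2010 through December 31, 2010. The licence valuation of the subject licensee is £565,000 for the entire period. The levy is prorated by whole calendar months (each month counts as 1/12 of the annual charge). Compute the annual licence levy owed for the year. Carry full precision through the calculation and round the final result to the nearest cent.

£11,394.17

January 1 – April 30, 2010: 4 months at 2.5% → £565,000 × 2.5% × 4/12 = £4,708.3333
May 1 – September 30, 2010: 5 months at 1.85% → £565,000 × 1.85% × 5/12 = £4,355.2083
October 1 – December 31, 2010: 3 months at 1.65% → £565,000 × 1.65% × 3/12 = £2,330.6250
Total = £11,394.1667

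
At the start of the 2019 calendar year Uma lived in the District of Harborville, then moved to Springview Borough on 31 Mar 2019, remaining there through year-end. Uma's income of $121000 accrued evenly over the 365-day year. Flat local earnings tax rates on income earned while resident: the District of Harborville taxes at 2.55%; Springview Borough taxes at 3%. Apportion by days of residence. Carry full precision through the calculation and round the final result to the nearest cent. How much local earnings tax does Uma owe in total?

The District of Harborville, 1 Jan – 30 Mar 2019: 89 days → $121000 × 2.55% × 89/365 = $752.3548
Springview Borough, 31 Mar – 31 Dec 2019: 276 days → $121000 × 3% × 276/365 = $2744.8767
Total = $3497.2315

$3497.23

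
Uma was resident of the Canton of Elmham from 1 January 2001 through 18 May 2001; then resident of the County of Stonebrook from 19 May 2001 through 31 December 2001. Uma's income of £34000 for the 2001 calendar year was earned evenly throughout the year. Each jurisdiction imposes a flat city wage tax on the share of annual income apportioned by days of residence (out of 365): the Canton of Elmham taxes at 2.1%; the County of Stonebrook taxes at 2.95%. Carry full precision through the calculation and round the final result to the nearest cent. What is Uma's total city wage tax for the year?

£893.73

The Canton of Elmham, 1 January – 18 May 2001: 138 days → £34000 × 2.1% × 138/365 = £269.9507
The County of Stonebrook, 19 May – 31 December 2001: 227 days → £34000 × 2.95% × 227/365 = £623.7836
Total = £893.7342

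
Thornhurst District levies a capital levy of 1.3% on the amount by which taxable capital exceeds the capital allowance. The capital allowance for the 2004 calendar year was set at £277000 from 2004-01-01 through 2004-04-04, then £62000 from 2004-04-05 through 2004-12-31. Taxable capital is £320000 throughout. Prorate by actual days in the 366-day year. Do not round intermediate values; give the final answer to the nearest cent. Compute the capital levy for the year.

£2628.52

2004-01-01 to 2004-04-04: 95 days, exemption £277000 → (£320000 − £277000) × 1.3% × 95/366 = £145.0956
2004-04-05 to 2004-12-31: 271 days, exemption £62000 → (£320000 − £62000) × 1.3% × 271/366 = £2483.4262
Total = £2628.5219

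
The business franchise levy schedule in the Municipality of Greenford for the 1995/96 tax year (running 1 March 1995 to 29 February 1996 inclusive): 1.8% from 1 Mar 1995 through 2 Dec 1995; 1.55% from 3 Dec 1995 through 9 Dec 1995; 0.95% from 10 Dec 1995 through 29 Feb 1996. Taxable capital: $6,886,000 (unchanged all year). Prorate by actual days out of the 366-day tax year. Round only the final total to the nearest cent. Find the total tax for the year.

$110,505.25

1 Mar – 2 Dec 1995: 277 days at 1.8% → $6,886,000 × 1.8% × 277/366 = $93,807.6393
3 Dec – 9 Dec 1995: 7 days at 1.55% → $6,886,000 × 1.55% × 7/366 = $2,041.3415
10 Dec 1995 – 29 Feb 1996: 82 days at 0.95% → $6,886,000 × 0.95% × 82/366 = $14,656.2678
Total = $110,505.2486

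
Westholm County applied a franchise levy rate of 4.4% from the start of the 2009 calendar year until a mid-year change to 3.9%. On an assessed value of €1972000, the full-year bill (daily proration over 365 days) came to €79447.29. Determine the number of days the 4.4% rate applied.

94 days

Let d = days at the first rate; then 365 − d days at the second rate.
€1972000 × [4.4%·d + 3.9%·(365−d)] / 365 = €79447.29
Solving gives d = 94, so the new rate took effect on April 5, 2009.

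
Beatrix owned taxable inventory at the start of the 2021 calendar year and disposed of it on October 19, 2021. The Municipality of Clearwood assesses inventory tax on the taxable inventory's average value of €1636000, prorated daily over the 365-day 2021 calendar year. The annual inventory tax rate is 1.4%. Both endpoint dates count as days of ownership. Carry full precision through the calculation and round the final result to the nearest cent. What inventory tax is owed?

€18323.20

Days held (January 1 – October 19, 2021): 292 out of 365
Tax = €1636000 × 1.4% × 292/365 = €18323.2000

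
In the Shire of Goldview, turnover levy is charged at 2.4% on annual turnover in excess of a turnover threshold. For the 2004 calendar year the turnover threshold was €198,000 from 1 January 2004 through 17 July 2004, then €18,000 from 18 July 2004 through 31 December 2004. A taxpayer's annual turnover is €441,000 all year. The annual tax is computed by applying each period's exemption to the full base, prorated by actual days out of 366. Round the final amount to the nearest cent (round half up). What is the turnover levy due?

€7,803.15

1 January – 17 July 2004: 199 days, exemption €198,000 → (€441,000 − €198,000) × 2.4% × 199/366 = €3,170.9508
18 July – 31 December 2004: 167 days, exemption €18,000 → (€441,000 − €18,000) × 2.4% × 167/366 = €4,632.1967
Total = €7,803.1475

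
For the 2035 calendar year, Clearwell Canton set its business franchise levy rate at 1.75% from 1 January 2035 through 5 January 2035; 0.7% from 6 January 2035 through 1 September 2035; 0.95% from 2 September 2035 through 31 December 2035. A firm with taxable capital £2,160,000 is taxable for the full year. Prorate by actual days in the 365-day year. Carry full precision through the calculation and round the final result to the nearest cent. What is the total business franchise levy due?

£17,220.82

1 January – 5 January 2035: 5 days at 1.75% → £2,160,000 × 1.75% × 5/365 = £517.8082
6 January – 1 September 2035: 239 days at 0.7% → £2,160,000 × 0.7% × 239/365 = £9,900.4932
2 September – 31 December 2035: 121 days at 0.95% → £2,160,000 × 0.95% × 121/365 = £6,802.5205
Total = £17,220.8219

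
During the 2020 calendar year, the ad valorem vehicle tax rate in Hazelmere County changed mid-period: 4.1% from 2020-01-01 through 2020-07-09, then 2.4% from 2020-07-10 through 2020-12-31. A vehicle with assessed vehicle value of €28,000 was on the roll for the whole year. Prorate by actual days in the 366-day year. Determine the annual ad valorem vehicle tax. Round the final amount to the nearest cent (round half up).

2020-01-01 to 2020-07-09: 191 days at 4.1% → €28,000 × 4.1% × 191/366 = €599.0929
2020-07-10 to 2020-12-31: 175 days at 2.4% → €28,000 × 2.4% × 175/366 = €321.3115
Total = €920.4044

€920.40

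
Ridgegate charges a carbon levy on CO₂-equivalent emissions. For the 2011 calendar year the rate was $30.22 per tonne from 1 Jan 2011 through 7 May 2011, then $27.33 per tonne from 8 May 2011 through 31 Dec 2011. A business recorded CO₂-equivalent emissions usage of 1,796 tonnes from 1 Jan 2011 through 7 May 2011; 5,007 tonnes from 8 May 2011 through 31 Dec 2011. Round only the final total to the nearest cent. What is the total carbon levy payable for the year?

1 Jan – 7 May 2011: 1,796 tonnes at $30.22/tonne → $54,275.12
8 May – 31 Dec 2011: 5,007 tonnes at $27.33/tonne → $136,841.31

$191,116.43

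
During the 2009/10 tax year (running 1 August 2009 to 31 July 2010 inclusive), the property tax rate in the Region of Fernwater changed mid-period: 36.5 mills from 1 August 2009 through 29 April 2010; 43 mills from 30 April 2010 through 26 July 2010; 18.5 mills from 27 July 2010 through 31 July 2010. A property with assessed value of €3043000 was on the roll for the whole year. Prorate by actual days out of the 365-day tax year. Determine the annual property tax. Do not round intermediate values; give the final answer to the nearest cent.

€115087.93

1 August 2009 – 29 April 2010: 272 days at 36.5 mills → €3043000 × 3.65% × 272/365 = €82769.6000
30 April – 26 July 2010: 88 days at 43 mills → €3043000 × 4.3% × 88/365 = €31547.1562
27 July – 31 July 2010: 5 days at 18.5 mills → €3043000 × 1.85% × 5/365 = €771.1712
Total = €115087.9274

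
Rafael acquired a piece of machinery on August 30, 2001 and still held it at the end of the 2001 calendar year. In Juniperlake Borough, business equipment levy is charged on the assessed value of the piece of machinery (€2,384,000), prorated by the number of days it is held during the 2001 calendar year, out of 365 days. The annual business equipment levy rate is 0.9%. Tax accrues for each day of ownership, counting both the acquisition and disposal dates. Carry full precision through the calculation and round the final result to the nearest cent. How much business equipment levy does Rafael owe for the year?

€7,289.16

Days held (August 30 – December 31, 2001): 124 out of 365
Tax = €2,384,000 × 0.9% × 124/365 = €7,289.1616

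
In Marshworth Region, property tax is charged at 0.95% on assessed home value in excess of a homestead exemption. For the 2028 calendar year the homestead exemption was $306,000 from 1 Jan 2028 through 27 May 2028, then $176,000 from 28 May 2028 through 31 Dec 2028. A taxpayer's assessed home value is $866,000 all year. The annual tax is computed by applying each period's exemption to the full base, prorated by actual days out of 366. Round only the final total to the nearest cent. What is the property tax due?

$6,055.60

1 Jan – 27 May 2028: 148 days, exemption $306,000 → ($866,000 − $306,000) × 0.95% × 148/366 = $2,151.2568
28 May – 31 Dec 2028: 218 days, exemption $176,000 → ($866,000 − $176,000) × 0.95% × 218/366 = $3,904.3443
Total = $6,055.6011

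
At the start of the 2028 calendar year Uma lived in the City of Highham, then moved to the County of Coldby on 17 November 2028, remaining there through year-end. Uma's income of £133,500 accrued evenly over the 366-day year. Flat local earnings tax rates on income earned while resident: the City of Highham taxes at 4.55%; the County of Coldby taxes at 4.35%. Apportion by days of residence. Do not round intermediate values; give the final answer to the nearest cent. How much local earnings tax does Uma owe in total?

£6,041.42

The City of Highham, 1 January – 16 November 2028: 321 days → £133,500 × 4.55% × 321/366 = £5,327.4160
The County of Coldby, 17 November – 31 December 2028: 45 days → £133,500 × 4.35% × 45/366 = £714.0061
Total = £6,041.4221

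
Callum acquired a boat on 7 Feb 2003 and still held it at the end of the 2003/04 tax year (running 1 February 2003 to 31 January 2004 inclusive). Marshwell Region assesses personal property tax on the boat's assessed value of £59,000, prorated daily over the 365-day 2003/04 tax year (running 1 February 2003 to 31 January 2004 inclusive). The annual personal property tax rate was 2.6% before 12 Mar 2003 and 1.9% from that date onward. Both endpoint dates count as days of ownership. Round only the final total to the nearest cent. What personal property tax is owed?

£1,139.91

7 Feb – 11 Mar 2003: 33 days at 2.6% → £59,000 × 2.6% × 33/365 = £138.6904
12 Mar 2003 – 31 Jan 2004: 326 days at 1.9% → £59,000 × 1.9% × 326/365 = £1,001.2219
Total = £1,139.9123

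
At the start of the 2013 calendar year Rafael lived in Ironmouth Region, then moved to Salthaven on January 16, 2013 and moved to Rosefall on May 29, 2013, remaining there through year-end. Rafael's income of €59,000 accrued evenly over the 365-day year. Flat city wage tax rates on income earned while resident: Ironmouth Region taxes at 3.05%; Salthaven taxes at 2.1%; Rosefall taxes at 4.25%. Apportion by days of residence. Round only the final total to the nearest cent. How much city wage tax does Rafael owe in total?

Ironmouth Region, January 1 – January 15, 2013: 15 days → €59,000 × 3.05% × 15/365 = €73.9521
Salthaven, January 16 – May 28, 2013: 133 days → €59,000 × 2.1% × 133/365 = €451.4712
Rosefall, May 29 – December 31, 2013: 217 days → €59,000 × 4.25% × 217/365 = €1,490.7603
Total = €2,016.1836

€2,016.18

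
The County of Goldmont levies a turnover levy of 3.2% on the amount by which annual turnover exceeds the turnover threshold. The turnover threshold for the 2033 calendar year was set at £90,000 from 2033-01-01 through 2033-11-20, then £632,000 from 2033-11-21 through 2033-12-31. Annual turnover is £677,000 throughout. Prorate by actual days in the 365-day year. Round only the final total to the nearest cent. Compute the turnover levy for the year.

2033-01-01 to 2033-11-20: 324 days, exemption £90,000 → (£677,000 − £90,000) × 3.2% × 324/365 = £16,674.0164
2033-11-21 to 2033-12-31: 41 days, exemption £632,000 → (£677,000 − £632,000) × 3.2% × 41/365 = £161.7534
Total = £16,835.7699

£16,835.77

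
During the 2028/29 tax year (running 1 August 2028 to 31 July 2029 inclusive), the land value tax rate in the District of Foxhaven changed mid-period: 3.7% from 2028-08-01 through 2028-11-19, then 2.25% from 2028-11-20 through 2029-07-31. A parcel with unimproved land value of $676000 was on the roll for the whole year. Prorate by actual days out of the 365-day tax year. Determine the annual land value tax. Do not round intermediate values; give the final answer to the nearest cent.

2028-08-01 to 2028-11-19: 111 days at 3.7% → $676000 × 3.7% × 111/365 = $7606.3890
2028-11-20 to 2029-07-31: 254 days at 2.25% → $676000 × 2.25% × 254/365 = $10584.4932
Total = $18190.8822

$18190.88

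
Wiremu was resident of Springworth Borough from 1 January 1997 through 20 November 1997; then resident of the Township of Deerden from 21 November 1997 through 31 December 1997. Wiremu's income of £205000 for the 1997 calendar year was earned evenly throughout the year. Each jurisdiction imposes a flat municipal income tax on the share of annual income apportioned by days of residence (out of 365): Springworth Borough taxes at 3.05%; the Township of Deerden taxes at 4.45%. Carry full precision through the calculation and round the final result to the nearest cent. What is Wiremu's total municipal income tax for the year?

£6574.88

Springworth Borough, 1 January – 20 November 1997: 324 days → £205000 × 3.05% × 324/365 = £5550.1644
The Township of Deerden, 21 November – 31 December 1997: 41 days → £205000 × 4.45% × 41/365 = £1024.7192
Total = £6574.8836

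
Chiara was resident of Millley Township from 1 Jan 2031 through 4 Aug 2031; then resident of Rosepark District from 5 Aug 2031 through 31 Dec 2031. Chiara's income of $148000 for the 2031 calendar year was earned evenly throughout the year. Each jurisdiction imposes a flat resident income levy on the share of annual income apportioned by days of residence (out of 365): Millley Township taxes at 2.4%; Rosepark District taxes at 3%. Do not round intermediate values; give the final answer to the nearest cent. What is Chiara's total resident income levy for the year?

$3914.50

Millley Township, 1 Jan – 4 Aug 2031: 216 days → $148000 × 2.4% × 216/365 = $2102.0055
Rosepark District, 5 Aug – 31 Dec 2031: 149 days → $148000 × 3% × 149/365 = $1812.4932
Total = $3914.4986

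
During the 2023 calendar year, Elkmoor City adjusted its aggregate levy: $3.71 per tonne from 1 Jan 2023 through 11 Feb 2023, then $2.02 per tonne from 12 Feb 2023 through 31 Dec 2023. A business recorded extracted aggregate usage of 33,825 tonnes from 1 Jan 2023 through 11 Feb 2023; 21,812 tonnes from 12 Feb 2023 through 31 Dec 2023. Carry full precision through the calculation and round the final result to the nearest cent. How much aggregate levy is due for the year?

$169,550.99

1 Jan – 11 Feb 2023: 33,825 tonnes at $3.71/tonne → $125,490.75
12 Feb – 31 Dec 2023: 21,812 tonnes at $2.02/tonne → $44,060.24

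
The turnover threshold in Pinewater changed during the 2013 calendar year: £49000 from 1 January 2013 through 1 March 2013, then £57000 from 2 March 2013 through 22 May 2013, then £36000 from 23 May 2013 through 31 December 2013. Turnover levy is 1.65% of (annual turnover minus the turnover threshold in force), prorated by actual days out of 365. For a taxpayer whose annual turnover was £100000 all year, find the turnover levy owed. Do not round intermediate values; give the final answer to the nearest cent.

£942.90

1 January – 1 March 2013: 60 days, exemption £49000 → (£100000 − £49000) × 1.65% × 60/365 = £138.3288
2 March – 22 May 2013: 82 days, exemption £57000 → (£100000 − £57000) × 1.65% × 82/365 = £159.3945
23 May – 31 December 2013: 223 days, exemption £36000 → (£100000 − £36000) × 1.65% × 223/365 = £645.1726
Total = £942.8959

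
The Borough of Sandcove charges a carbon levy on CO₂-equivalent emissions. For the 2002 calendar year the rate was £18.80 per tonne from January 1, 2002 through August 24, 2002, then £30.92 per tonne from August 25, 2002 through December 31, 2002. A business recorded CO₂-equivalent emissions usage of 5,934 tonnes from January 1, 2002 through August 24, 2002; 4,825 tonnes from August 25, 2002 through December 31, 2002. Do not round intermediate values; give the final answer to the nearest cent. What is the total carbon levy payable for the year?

£260,748.20

January 1 – August 24, 2002: 5,934 tonnes at £18.80/tonne → £111,559.20
August 25 – December 31, 2002: 4,825 tonnes at £30.92/tonne → £149,189.00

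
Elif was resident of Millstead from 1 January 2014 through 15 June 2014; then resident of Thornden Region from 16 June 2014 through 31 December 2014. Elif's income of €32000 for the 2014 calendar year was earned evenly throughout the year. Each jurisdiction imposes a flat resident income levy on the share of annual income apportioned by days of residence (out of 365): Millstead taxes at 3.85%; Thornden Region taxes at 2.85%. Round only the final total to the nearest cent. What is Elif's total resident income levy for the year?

€1057.53

Millstead, 1 January – 15 June 2014: 166 days → €32000 × 3.85% × 166/365 = €560.3068
Thornden Region, 16 June – 31 December 2014: 199 days → €32000 × 2.85% × 199/365 = €497.2274
Total = €1057.5342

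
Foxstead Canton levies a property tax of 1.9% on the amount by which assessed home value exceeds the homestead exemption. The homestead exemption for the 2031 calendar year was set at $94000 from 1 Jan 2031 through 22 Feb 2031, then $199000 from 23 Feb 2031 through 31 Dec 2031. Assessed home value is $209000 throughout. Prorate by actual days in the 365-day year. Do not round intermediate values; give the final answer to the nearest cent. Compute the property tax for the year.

1 Jan – 22 Feb 2031: 53 days, exemption $94000 → ($209000 − $94000) × 1.9% × 53/365 = $317.2740
23 Feb – 31 Dec 2031: 312 days, exemption $199000 → ($209000 − $199000) × 1.9% × 312/365 = $162.4110
Total = $479.6849

$479.68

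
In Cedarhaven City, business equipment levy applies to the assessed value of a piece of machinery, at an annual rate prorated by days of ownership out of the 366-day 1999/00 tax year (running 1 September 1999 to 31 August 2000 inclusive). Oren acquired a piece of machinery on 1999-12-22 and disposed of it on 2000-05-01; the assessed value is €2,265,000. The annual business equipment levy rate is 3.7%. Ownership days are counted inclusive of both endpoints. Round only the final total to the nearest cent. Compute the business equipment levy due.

Days held (1999-12-22 to 2000-05-01): 132 out of 366
Tax = €2,265,000 × 3.7% × 132/366 = €30,224.7541

€30,224.75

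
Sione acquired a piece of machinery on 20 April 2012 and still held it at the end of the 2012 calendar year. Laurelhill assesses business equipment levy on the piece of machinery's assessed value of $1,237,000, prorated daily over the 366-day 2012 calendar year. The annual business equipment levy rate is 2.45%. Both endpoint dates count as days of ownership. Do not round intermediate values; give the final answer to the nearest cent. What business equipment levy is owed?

Days held (20 April – 31 December 2012): 256 out of 366
Tax = $1,237,000 × 2.45% × 256/366 = $21,197.9891

$21,197.99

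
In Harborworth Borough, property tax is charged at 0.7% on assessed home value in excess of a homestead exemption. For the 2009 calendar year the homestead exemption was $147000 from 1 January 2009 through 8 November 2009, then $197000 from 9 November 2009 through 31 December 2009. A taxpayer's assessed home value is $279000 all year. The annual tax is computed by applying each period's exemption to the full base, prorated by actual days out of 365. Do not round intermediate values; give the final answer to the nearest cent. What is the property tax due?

1 January – 8 November 2009: 312 days, exemption $147000 → ($279000 − $147000) × 0.7% × 312/365 = $789.8301
9 November – 31 December 2009: 53 days, exemption $197000 → ($279000 − $197000) × 0.7% × 53/365 = $83.3479
Total = $873.1781

$873.18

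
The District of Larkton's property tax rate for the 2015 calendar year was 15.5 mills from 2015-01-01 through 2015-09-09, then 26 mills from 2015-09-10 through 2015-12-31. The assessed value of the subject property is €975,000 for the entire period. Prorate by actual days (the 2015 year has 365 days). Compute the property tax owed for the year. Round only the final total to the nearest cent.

€18,281.92

2015-01-01 to 2015-09-09: 252 days at 15.5 mills → €975,000 × 1.55% × 252/365 = €10,433.8356
2015-09-10 to 2015-12-31: 113 days at 26 mills → €975,000 × 2.6% × 113/365 = €7,848.0822
Total = €18,281.9178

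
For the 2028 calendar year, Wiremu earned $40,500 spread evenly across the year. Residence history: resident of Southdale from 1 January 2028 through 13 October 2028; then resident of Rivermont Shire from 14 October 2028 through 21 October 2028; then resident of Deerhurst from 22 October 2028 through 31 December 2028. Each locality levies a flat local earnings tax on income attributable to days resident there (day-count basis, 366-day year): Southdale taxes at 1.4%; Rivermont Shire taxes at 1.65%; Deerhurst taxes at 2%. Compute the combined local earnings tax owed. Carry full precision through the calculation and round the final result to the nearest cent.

Southdale, 1 January – 13 October 2028: 287 days → $40,500 × 1.4% × 287/366 = $444.6148
Rivermont Shire, 14 October – 21 October 2028: 8 days → $40,500 × 1.65% × 8/366 = $14.6066
Deerhurst, 22 October – 31 December 2028: 71 days → $40,500 × 2% × 71/366 = $157.1311
Total = $616.3525

$616.35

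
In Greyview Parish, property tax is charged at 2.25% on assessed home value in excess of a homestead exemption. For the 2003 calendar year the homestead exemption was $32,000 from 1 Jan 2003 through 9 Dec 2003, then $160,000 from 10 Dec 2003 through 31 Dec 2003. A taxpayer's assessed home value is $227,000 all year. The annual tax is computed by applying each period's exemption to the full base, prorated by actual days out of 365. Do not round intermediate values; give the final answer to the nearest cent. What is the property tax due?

1 Jan – 9 Dec 2003: 343 days, exemption $32,000 → ($227,000 − $32,000) × 2.25% × 343/365 = $4,123.0479
10 Dec – 31 Dec 2003: 22 days, exemption $160,000 → ($227,000 − $160,000) × 2.25% × 22/365 = $90.8630
Total = $4,213.9110

$4,213.91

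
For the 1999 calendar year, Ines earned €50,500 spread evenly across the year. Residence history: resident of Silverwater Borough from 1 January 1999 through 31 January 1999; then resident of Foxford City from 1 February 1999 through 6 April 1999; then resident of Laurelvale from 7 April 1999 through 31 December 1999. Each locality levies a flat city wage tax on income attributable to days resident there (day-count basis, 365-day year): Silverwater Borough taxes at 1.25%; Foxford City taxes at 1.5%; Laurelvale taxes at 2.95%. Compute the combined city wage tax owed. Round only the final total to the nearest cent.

Silverwater Borough, 1 January – 31 January 1999: 31 days → €50,500 × 1.25% × 31/365 = €53.6130
Foxford City, 1 February – 6 April 1999: 65 days → €50,500 × 1.5% × 65/365 = €134.8973
Laurelvale, 7 April – 31 December 1999: 269 days → €50,500 × 2.95% × 269/365 = €1,097.9253
Total = €1,286.4356

€1,286.44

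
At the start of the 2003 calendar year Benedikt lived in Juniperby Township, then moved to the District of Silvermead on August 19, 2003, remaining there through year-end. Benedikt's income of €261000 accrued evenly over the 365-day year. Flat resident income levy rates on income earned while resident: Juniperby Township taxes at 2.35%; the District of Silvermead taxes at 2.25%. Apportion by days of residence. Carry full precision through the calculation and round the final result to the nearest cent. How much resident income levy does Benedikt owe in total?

Juniperby Township, January 1 – August 18, 2003: 230 days → €261000 × 2.35% × 230/365 = €3864.9452
The District of Silvermead, August 19 – December 31, 2003: 135 days → €261000 × 2.25% × 135/365 = €2172.0205
Total = €6036.9658

€6036.97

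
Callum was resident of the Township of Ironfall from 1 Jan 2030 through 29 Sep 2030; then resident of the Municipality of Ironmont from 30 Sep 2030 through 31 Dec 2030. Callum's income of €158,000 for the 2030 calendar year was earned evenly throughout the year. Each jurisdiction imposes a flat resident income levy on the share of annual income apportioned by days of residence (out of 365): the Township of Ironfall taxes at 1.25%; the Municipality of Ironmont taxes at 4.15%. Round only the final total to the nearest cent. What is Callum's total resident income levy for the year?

The Township of Ironfall, 1 Jan – 29 Sep 2030: 272 days → €158,000 × 1.25% × 272/365 = €1,471.7808
The Municipality of Ironmont, 30 Sep – 31 Dec 2030: 93 days → €158,000 × 4.15% × 93/365 = €1,670.6877
Total = €3,142.4685

€3,142.47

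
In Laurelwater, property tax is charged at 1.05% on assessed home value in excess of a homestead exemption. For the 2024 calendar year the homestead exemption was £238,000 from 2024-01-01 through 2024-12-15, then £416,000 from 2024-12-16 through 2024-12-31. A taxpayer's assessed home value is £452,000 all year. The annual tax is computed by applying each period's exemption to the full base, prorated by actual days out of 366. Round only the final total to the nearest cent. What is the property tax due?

2024-01-01 to 2024-12-15: 350 days, exemption £238,000 → (£452,000 − £238,000) × 1.05% × 350/366 = £2,148.7705
2024-12-16 to 2024-12-31: 16 days, exemption £416,000 → (£452,000 − £416,000) × 1.05% × 16/366 = £16.5246
Total = £2,165.2951

£2,165.30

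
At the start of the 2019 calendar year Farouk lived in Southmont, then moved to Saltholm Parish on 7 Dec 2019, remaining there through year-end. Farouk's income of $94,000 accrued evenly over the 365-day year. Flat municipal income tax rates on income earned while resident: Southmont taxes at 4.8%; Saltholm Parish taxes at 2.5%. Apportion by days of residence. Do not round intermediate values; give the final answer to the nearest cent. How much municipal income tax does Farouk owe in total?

Southmont, 1 Jan – 6 Dec 2019: 340 days → $94,000 × 4.8% × 340/365 = $4,202.9589
Saltholm Parish, 7 Dec – 31 Dec 2019: 25 days → $94,000 × 2.5% × 25/365 = $160.9589
Total = $4,363.9178

$4,363.92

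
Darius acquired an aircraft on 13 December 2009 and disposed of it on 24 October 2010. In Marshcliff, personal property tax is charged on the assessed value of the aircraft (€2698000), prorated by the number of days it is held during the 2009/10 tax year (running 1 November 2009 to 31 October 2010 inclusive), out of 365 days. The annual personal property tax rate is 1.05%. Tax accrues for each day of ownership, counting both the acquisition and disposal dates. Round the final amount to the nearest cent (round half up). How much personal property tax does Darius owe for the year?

Days held (13 December 2009 – 24 October 2010): 316 out of 365
Tax = €2698000 × 1.05% × 316/365 = €24525.9288

€24525.93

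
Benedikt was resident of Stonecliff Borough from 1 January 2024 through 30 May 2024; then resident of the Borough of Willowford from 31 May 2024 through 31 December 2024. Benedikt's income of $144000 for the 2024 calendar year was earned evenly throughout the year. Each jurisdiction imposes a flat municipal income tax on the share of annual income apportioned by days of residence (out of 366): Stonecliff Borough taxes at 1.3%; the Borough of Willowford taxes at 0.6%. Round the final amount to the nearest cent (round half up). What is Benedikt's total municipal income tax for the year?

Stonecliff Borough, 1 January – 30 May 2024: 151 days → $144000 × 1.3% × 151/366 = $772.3279
The Borough of Willowford, 31 May – 31 December 2024: 215 days → $144000 × 0.6% × 215/366 = $507.5410
Total = $1279.8689

$1279.87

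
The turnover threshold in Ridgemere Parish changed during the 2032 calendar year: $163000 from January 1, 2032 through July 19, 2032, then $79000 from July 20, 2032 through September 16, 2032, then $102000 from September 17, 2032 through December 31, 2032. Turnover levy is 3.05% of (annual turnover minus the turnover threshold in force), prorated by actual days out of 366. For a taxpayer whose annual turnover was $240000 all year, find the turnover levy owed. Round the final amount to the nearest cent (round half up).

January 1 – July 19, 2032: 201 days, exemption $163000 → ($240000 − $163000) × 3.05% × 201/366 = $1289.7500
July 20 – September 16, 2032: 59 days, exemption $79000 → ($240000 − $79000) × 3.05% × 59/366 = $791.5833
September 17 – December 31, 2032: 106 days, exemption $102000 → ($240000 − $102000) × 3.05% × 106/366 = $1219.0000
Total = $3300.3333

$3300.33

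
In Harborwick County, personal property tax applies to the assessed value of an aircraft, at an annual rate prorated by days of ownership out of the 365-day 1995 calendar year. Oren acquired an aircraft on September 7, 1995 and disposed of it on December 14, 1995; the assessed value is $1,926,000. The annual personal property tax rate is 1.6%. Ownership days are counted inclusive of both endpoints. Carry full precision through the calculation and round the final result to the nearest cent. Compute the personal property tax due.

$8,358.31

Days held (September 7 – December 14, 1995): 99 out of 365
Tax = $1,926,000 × 1.6% × 99/365 = $8,358.3123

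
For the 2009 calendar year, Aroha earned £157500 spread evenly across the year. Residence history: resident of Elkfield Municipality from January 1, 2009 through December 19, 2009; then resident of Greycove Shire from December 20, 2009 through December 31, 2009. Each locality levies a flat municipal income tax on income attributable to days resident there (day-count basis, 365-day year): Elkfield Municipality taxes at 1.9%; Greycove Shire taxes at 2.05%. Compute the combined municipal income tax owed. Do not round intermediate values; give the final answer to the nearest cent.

£3000.27

Elkfield Municipality, January 1 – December 19, 2009: 353 days → £157500 × 1.9% × 353/365 = £2894.1164
Greycove Shire, December 20 – December 31, 2009: 12 days → £157500 × 2.05% × 12/365 = £106.1507
Total = £3000.2671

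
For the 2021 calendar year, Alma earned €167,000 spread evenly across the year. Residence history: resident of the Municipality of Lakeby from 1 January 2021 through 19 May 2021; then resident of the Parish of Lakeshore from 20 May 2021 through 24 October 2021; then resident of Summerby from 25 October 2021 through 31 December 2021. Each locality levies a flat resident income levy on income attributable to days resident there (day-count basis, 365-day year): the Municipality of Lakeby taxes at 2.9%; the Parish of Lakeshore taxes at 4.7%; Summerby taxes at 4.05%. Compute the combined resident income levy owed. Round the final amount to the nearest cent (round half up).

€6,502.02

The Municipality of Lakeby, 1 January – 19 May 2021: 139 days → €167,000 × 2.9% × 139/365 = €1,844.3205
The Parish of Lakeshore, 20 May – 24 October 2021: 158 days → €167,000 × 4.7% × 158/365 = €3,397.6493
Summerby, 25 October – 31 December 2021: 68 days → €167,000 × 4.05% × 68/365 = €1,260.0493
Total = €6,502.0192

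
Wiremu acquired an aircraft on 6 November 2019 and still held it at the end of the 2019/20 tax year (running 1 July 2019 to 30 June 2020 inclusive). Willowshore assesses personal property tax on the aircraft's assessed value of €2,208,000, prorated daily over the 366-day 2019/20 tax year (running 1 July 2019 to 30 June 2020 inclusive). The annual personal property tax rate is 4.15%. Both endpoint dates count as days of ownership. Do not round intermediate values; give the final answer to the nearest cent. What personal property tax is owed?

€59,585.84

Days held (6 November 2019 – 30 June 2020): 238 out of 366
Tax = €2,208,000 × 4.15% × 238/366 = €59,585.8361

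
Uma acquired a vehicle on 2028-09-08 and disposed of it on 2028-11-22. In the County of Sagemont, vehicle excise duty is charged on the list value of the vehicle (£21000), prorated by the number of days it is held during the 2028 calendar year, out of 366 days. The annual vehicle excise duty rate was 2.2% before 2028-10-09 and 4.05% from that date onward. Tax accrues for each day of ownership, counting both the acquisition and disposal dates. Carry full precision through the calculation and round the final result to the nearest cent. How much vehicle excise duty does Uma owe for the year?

£143.70

2028-09-08 to 2028-10-08: 31 days at 2.2% → £21000 × 2.2% × 31/366 = £39.1311
2028-10-09 to 2028-11-22: 45 days at 4.05% → £21000 × 4.05% × 45/366 = £104.5697
Total = £143.7008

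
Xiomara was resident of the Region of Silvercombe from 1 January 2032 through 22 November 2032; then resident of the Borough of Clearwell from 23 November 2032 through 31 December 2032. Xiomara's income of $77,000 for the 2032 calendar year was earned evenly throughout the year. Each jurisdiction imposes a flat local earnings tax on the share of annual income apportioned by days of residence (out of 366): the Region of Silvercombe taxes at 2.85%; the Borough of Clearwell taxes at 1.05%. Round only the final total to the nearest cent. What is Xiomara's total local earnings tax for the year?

$2,046.81

The Region of Silvercombe, 1 January – 22 November 2032: 327 days → $77,000 × 2.85% × 327/366 = $1,960.6598
The Borough of Clearwell, 23 November – 31 December 2032: 39 days → $77,000 × 1.05% × 39/366 = $86.1516
Total = $2,046.8115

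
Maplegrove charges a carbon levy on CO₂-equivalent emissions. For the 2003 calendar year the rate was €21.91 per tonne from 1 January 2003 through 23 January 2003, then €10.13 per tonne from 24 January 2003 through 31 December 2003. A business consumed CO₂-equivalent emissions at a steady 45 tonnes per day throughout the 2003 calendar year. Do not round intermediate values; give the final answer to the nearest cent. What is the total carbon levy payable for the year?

€178,577.55

1 January – 23 January 2003: 23 days × 45 tonnes/day = 1,035 tonnes at €21.91/tonne → €22,676.85
24 January – 31 December 2003: 342 days × 45 tonnes/day = 15,390 tonnes at €10.13/tonne → €155,900.70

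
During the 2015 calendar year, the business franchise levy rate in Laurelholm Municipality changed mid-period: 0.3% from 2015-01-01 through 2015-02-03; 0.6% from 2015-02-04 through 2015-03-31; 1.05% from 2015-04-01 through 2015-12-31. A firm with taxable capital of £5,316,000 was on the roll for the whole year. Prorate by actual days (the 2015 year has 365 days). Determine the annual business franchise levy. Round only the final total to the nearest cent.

£48,433.86

2015-01-01 to 2015-02-03: 34 days at 0.3% → £5,316,000 × 0.3% × 34/365 = £1,485.5671
2015-02-04 to 2015-03-31: 56 days at 0.6% → £5,316,000 × 0.6% × 56/365 = £4,893.6329
2015-04-01 to 2015-12-31: 275 days at 1.05% → £5,316,000 × 1.05% × 275/365 = £42,054.6575
Total = £48,433.8575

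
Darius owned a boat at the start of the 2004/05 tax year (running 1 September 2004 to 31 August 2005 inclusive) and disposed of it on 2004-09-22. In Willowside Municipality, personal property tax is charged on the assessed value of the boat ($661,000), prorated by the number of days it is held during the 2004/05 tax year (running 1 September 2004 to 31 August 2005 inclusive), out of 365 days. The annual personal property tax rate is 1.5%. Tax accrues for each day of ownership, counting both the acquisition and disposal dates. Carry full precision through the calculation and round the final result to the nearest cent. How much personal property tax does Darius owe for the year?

$597.62

Days held (2004-09-01 to 2004-09-22): 22 out of 365
Tax = $661,000 × 1.5% × 22/365 = $597.6164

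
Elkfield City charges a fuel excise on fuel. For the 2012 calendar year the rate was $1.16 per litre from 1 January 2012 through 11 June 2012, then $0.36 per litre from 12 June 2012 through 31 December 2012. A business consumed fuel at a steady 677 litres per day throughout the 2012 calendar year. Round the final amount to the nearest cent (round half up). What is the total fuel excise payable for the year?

1 January – 11 June 2012: 163 days × 677 litres/day = 110,351 litres at $1.16/litre → $128,007.16
12 June – 31 December 2012: 203 days × 677 litres/day = 137,431 litres at $0.36/litre → $49,475.16

$177,482.32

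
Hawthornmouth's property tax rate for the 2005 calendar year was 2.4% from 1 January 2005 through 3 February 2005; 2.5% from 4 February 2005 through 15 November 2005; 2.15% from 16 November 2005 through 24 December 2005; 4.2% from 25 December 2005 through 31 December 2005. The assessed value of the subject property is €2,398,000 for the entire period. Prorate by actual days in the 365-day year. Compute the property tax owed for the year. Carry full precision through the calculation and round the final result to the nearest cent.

1 January – 3 February 2005: 34 days at 2.4% → €2,398,000 × 2.4% × 34/365 = €5,361.0082
4 February – 15 November 2005: 285 days at 2.5% → €2,398,000 × 2.5% × 285/365 = €46,810.2740
16 November – 24 December 2005: 39 days at 2.15% → €2,398,000 × 2.15% × 39/365 = €5,508.8301
25 December – 31 December 2005: 7 days at 4.2% → €2,398,000 × 4.2% × 7/365 = €1,931.5397
Total = €59,611.6521

€59,611.65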